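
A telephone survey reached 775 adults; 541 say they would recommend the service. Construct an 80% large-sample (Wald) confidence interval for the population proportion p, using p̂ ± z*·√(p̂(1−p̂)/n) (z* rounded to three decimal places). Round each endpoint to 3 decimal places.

With x = 541 successes in n = 775, p̂ = 0.69806.
SE = √(p̂(1−p̂)/n) = √(0.210770/775) = 0.016491.
The 80% critical value is z* = 1.282.
Margin = 1.282·0.016491 = 0.02114.
CI: 0.69806 ± 0.02114 = (0.677, 0.719).

(0.677, 0.719)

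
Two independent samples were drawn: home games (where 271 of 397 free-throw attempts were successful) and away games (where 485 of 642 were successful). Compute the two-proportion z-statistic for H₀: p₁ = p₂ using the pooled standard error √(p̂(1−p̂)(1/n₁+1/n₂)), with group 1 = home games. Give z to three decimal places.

p̂₁ = 271/397 = 0.68262, p̂₂ = 485/642 = 0.75545.
Pooling: p̂ = 756/1039 = 0.72762.
Pooled SE = √[0.1981879·0.00407652] ≈ 0.028424.
z = -0.07283/0.028424 = -2.562.

z = -2.562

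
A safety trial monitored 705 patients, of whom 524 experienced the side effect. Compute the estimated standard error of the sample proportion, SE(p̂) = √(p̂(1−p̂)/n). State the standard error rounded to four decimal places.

SE = 0.0165

Sample proportion p̂ = 524/705 = 0.74326.
p̂(1−p̂) = 0.74326·0.25674 = 0.190825.
SE = √(0.190825/705) = √0.000270674 = 0.0165.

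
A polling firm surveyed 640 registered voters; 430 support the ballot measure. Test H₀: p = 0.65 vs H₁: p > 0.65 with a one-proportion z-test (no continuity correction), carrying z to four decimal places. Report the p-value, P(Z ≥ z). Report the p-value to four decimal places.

p̂ = 430/640 = 0.67188.
Null standard error: √(0.65·0.35/640) = √0.000355469 = 0.018854.
z = (p̂ − p₀)/SE = (430/640 − 0.65)/0.018854 ≈ 1.1602.
From the standard normal, P(Z ≥ z) = 0.1230.

p-value = 0.1230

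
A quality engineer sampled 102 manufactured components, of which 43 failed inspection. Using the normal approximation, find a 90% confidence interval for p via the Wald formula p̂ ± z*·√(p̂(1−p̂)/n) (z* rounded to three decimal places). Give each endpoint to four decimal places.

The sample proportion is 43/102 = 0.42157.
SE(p̂) = √(0.42157·0.57843/102) = 0.048894.
For 90% confidence, z* = 1.645.
Margin of error: 1.645 × 0.048894 = 0.08043.
Interval: 0.42157 ± 0.08043 → (0.3411, 0.5020).

(0.3411, 0.5020)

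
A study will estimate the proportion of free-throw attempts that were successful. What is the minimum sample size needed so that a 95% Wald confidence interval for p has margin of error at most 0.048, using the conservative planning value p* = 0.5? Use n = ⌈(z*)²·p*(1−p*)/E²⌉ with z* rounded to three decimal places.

z* = 1.960 at the 95% level.
p*(1−p*) = 0.2500.
(z*)²·p*(1−p*)/E² = 3.841600·0.2500/0.002304 = 416.840.
Rounding up, n = 417.

n = 417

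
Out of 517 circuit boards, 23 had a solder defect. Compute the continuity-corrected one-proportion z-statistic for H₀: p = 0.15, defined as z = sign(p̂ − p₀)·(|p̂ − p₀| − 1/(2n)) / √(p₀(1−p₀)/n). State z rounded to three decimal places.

z = -6.657

Sample proportion p̂ = 23/517 = 0.04449. p̂ − p₀ = -0.105513.
Continuity correction 1/(2n) = 1/1034 = 0.000967.
Corrected numerator: |-0.105513| − 0.000967 = 0.104546.
SE₀ = √(0.15·0.85/517) = 0.015704.
z = −0.104546/0.015704 = -6.657.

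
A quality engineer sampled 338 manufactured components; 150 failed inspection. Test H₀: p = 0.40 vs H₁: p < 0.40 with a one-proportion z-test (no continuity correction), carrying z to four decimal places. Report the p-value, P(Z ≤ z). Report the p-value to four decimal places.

The sample proportion is 150/338 = 0.44379.
Null standard error: √(0.40·0.60/338) = √0.000710059 = 0.026647.
z = (p̂ − p₀)/SE = (150/338 − 0.40)/0.026647 ≈ 1.6432.
p-value = P(Z ≤ z) with z = 1.6432 → 0.9498.

p-value = 0.9498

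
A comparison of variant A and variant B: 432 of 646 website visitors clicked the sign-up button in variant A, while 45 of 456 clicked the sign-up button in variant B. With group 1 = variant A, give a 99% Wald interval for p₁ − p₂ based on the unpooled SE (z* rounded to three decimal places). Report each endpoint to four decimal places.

(0.5103, 0.6298)

p̂₁ = 0.66873, p̂₂ = 0.09868, so the observed difference is 0.57005.
Unpooled SE = √(p̂₁(1−p̂₁)/n₁ + p̂₂(1−p̂₂)/n₂) = √(0.000342926 + 0.000195056) = 0.023194.
z* = 2.576 at the 99% level. Margin of error = 0.05975.
Interval: 0.57005 ± 0.05975 → (0.5103, 0.6298).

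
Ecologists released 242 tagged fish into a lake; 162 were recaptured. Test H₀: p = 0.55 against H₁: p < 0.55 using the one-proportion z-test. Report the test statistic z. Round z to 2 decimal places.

The sample proportion is 162/242 = 0.66942.
Under H₀, SE = √(p₀(1−p₀)/n) = √(0.55·0.45/242) = √0.001022727 = 0.031980.
z = (0.66942 − 0.55)/0.031980 = 0.11942/0.031980 = 3.73.

z = 3.73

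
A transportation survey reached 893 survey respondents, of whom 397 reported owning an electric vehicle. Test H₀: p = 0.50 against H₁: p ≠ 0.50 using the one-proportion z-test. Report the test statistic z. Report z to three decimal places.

z = -3.313

p̂ = 397/893 = 0.44457.
Under H₀, SE = √(p₀(1−p₀)/n) = √(0.50·0.50/893) = √0.000279955 = 0.016732.
z = (0.44457 − 0.50)/0.016732 = -0.05543/0.016732 = -3.313.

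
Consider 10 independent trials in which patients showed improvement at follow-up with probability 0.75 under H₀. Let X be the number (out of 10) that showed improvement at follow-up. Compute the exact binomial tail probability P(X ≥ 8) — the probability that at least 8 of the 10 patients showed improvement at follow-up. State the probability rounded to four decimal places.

P = 0.5256

X is binomial with n = 10 and p = 0.75.
P(X ≥ 8) = C(10,8)·0.75^8·0.25^2 + C(10,9)·0.75^9·0.25^1 + C(10,10)·0.75^10·0.25^0.
= 0.281568 + 0.187712 + 0.056314 = 0.5256.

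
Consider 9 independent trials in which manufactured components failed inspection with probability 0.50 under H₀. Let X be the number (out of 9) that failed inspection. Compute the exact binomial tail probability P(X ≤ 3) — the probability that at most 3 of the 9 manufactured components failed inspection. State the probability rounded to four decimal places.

P = 0.2539

X is binomial with n = 9 and p = 0.50.
P(X ≤ 3) = C(9,0)·0.50^0·0.50^9 + C(9,1)·0.50^1·0.50^8 + C(9,2)·0.50^2·0.50^7 + C(9,3)·0.50^3·0.50^6.
= 0.001953 + 0.017578 + 0.070312 + 0.164062 = 0.2539.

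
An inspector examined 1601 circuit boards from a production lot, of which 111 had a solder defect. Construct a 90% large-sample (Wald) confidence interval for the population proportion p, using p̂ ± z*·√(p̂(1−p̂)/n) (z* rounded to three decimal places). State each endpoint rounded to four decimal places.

p̂ = 111/1601 = 0.06933.
Standard error of p̂: √(0.064525/1601) = √0.000040303 = 0.006348.
z* = 1.645 at the 90% level.
Margin of error: 1.645 × 0.006348 = 0.01044.
CI: 0.06933 ± 0.01044 = (0.0589, 0.0798).

(0.0589, 0.0798)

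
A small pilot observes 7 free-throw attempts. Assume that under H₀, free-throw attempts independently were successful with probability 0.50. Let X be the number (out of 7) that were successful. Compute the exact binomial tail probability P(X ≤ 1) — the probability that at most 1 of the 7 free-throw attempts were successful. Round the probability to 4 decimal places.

P = 0.0625

X ~ Binomial(n=7, p=0.50).
P(X ≤ 1) = C(7,0)·0.50^0·0.50^7 + C(7,1)·0.50^1·0.50^6.
= 0.007812 + 0.054688 = 0.0625.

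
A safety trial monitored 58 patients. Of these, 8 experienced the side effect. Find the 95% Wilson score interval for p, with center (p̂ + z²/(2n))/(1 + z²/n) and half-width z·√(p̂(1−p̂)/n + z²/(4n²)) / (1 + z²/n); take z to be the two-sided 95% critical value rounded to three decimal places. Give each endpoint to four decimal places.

p̂ = 8/58 = 0.13793; z = 1.960, so z² = 3.841600.
Denominator 1 + z²/n = 1 + 3.841600/58 = 1.066234.
Adjusted center: (0.13793 + z²/(2n))/1.066234 = 0.16042.
Radicand: p̂(1−p̂)/n + z²/(4n²) = 0.002050105 + 0.000285493 = 0.002335598.
Half-width = 1.960·√0.002335598/1.066234 = 0.08884.
So the interval runs from 0.0716 to 0.2493.

(0.0716, 0.2493)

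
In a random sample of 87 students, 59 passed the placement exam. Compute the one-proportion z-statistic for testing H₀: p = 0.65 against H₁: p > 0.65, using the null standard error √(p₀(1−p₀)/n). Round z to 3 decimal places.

z = 0.551

The sample proportion is 59/87 = 0.67816.
Null standard error: √(0.65·0.35/87) = √0.002614943 = 0.051137.
z = (0.67816 − 0.65)/0.051137 = 0.02816/0.051137 = 0.551.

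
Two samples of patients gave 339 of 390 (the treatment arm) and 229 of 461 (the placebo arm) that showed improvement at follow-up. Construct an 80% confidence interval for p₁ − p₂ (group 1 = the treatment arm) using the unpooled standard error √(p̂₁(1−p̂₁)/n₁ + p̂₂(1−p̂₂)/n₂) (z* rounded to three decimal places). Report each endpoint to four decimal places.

p̂₁ = 339/390 = 0.86923, p̂₂ = 229/461 = 0.49675; p̂₁ − p̂₂ = 0.37248.
SE = √(0.000291458 + 0.000542276) = √0.000833734 = 0.028874.
z* = 1.282 at the 80% level. Margin of error = 0.03702.
So the interval runs from 0.3355 to 0.4095.

(0.3355, 0.4095)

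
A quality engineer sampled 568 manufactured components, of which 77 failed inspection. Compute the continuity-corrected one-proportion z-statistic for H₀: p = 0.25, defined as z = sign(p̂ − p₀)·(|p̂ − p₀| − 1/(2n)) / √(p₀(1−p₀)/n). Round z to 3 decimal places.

p̂ = 77/568 = 0.13556. p̂ − p₀ = -0.114437.
1/(2n) = 0.000880.
Corrected numerator: |-0.114437| − 0.000880 = 0.113557.
SE₀ = √(0.25·0.75/568) = 0.018169.
z = −0.113557/0.018169 = -6.250.

z = -6.250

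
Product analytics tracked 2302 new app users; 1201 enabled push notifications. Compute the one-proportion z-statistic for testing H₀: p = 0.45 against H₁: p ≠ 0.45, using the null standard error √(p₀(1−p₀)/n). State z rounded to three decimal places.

The sample proportion is 1201/2302 = 0.52172.
SE₀ = √(0.45·0.55/2302) = 0.010369.
z = (p̂ − p₀)/SE = (0.52172 − 0.45)/0.010369 = 6.917.

z = 6.917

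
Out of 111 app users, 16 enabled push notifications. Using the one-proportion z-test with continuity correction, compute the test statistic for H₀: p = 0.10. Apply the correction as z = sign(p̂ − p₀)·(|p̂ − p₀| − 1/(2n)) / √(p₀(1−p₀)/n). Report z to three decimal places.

Sample proportion p̂ = 16/111 = 0.14414. p̂ − p₀ = 0.044144.
Continuity correction 1/(2n) = 1/222 = 0.004505.
Corrected numerator: |0.044144| − 0.004505 = 0.039639.
Under H₀, SE = √(p₀(1−p₀)/n) = √(0.10·0.90/111) = √0.000810811 = 0.028475.
z = +0.039639/0.028475 = 1.392.

z = 1.392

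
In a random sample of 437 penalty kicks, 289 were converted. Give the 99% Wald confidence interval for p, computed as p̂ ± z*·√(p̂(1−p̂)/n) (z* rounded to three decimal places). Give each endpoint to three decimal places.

(0.603, 0.720)

Sample proportion p̂ = 289/437 = 0.66133.
Standard error of p̂: √(0.223974/437) = √0.000512525 = 0.022639.
For 99% confidence, z* = 2.576.
Margin of error: 2.576 × 0.022639 = 0.05832.
CI: 0.66133 ± 0.05832 = (0.603, 0.720).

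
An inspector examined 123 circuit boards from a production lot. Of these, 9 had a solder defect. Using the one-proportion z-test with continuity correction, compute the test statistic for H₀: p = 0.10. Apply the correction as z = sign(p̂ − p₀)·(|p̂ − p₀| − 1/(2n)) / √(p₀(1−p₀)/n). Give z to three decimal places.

p̂ = 9/123 = 0.07317. p̂ − p₀ = -0.026829.
Continuity correction 1/(2n) = 1/246 = 0.004065.
Corrected numerator: |-0.026829| − 0.004065 = 0.022764.
Null standard error: √(0.10·0.90/123) = √0.000731707 = 0.027050.
z = (−)0.022764/0.027050 = -0.842.

z = -0.842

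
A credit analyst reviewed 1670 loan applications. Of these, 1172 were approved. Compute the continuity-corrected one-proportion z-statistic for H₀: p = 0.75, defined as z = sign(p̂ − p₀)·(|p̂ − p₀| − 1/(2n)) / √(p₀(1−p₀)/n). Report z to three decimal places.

z = -4.521

With x = 1172 successes in n = 1670, p̂ = 0.70180. p̂ − p₀ = -0.048204.
1/(2n) = 0.000299.
Corrected numerator: |-0.048204| − 0.000299 = 0.047905.
Null standard error: √(0.75·0.25/1670) = √0.000112275 = 0.010596.
z = (−)0.047905/0.010596 = -4.521.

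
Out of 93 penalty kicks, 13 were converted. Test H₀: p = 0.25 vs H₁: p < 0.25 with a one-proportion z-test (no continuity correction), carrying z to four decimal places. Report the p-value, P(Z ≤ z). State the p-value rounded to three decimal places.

The sample proportion is 13/93 = 0.13978.
Null standard error: √(0.25·0.75/93) = √0.002016129 = 0.044901.
z = (p̂ − p₀)/SE = (13/93 − 0.25)/0.044901 ≈ -2.4546.
From the standard normal, P(Z ≤ z) = 0.007.

p-value = 0.007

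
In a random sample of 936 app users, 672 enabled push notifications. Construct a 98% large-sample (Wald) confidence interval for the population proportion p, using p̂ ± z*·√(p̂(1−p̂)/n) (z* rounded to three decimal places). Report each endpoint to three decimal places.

(0.684, 0.752)

With x = 672 successes in n = 936, p̂ = 0.71795.
SE = √(p̂(1−p̂)/n) = √(0.202498/936) = 0.014709.
The 98% critical value is z* = 2.326.
Margin = 2.326·0.014709 = 0.03421.
So the interval runs from 0.684 to 0.752.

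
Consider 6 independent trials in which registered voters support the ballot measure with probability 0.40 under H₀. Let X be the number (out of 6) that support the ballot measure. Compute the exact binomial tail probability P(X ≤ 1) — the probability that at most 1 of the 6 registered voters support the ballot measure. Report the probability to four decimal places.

P = 0.2333

X ~ Binomial(n=6, p=0.40).
P(X ≤ 1) = C(6,0)·0.40^0·0.60^6 + C(6,1)·0.40^1·0.60^5.
= 0.046656 + 0.186624 = 0.2333.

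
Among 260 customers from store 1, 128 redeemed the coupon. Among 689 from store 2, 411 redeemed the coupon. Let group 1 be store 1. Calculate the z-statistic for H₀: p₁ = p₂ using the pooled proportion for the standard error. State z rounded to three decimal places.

z = -2.890

Sample proportions: p̂₁ = 128/260 = 0.49231 and p̂₂ = 411/689 = 0.59652.
Pooled p̂ = (128+411)/(260+689) = 539/949 = 0.56797.
Pooled SE = √[0.2453806·0.00529753] ≈ 0.036054.
z = -0.10421/0.036054 = -2.890.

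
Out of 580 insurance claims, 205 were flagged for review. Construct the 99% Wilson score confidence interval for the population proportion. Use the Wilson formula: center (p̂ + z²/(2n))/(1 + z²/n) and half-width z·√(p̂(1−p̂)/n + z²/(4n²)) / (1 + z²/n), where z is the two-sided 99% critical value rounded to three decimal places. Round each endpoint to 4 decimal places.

(0.3042, 0.4060)

p̂ = 205/580 = 0.35345; z = 2.576, so z² = 6.635776.
Denominator 1 + z²/n = 1 + 6.635776/580 = 1.011441.
Adjusted center: (0.35345 + z²/(2n))/1.011441 = 0.35511.
Radicand: p̂(1−p̂)/n + z²/(4n²) = 0.000394004 + 0.000004931 = 0.000398935.
Half-width = z·√(radicand)/denom = 2.576·0.019973/1.011441 = 0.05087.
CI: 0.35511 ± 0.05087 = (0.3042, 0.4060).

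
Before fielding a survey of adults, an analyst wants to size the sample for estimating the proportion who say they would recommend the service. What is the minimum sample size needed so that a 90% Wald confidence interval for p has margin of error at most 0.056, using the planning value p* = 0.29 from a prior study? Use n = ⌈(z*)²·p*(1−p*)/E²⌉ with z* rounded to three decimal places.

n = 178

The 90% critical value is z* = 1.645.
p*(1−p*) = 0.29·0.71 = 0.2059.
Required n before rounding: 2.706025 × 0.2059 / 0.056² = 177.669.
Rounding up, n = 178.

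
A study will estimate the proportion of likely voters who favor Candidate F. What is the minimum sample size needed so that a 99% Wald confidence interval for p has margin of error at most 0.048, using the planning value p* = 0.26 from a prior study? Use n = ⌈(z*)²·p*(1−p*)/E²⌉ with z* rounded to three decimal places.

n = 555

z* = 2.576 at the 99% level.
p*(1−p*) = 0.26·0.74 = 0.1924.
Required n before rounding: 6.635776 × 0.1924 / 0.048² = 554.133.
⌈554.133⌉ = 555.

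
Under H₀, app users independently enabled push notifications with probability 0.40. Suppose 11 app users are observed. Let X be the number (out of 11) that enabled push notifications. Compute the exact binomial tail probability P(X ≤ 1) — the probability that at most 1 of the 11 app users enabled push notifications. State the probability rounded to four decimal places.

X ~ Binomial(n=11, p=0.40).
P(X ≤ 1) = C(11,0)·0.40^0·0.60^11 + C(11,1)·0.40^1·0.60^10.
= 0.003628 + 0.026605 = 0.0302.

P = 0.0302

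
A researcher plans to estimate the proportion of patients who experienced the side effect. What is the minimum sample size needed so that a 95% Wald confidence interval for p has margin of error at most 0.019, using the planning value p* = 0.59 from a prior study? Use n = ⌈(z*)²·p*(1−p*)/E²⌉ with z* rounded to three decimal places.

n = 2575

The 95% critical value is z* = 1.960.
p*(1−p*) = 0.2419.
Required n before rounding: 3.841600 × 0.2419 / 0.019² = 2574.191.
⌈2574.191⌉ = 2575.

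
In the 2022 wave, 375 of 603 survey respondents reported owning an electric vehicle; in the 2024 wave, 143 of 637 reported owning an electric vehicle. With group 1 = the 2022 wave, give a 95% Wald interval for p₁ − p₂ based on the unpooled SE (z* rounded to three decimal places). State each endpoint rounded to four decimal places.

(0.3469, 0.4479)

p̂₁ = 375/603 = 0.62189, p̂₂ = 143/637 = 0.22449; p̂₁ − p̂₂ = 0.39740.
Unpooled SE = √(p̂₁(1−p̂₁)/n₁ + p̂₂(1−p̂₂)/n₂) = √(0.000389955 + 0.000273303) = 0.025754.
For 95% confidence, z* = 1.960. Margin = 1.960·0.025754 = 0.05048.
Interval: 0.39740 ± 0.05048 → (0.3469, 0.4479).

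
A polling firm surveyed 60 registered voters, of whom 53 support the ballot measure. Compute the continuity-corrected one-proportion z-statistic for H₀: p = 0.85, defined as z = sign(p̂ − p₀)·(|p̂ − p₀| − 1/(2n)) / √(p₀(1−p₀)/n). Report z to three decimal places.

z = 0.542

With x = 53 successes in n = 60, p̂ = 0.88333. p̂ − p₀ = 0.033333.
1/(2n) = 0.008333.
Corrected numerator: |0.033333| − 0.008333 = 0.025000.
Under H₀, SE = √(p₀(1−p₀)/n) = √(0.85·0.15/60) = √0.002125000 = 0.046098.
z = +0.025000/0.046098 = 0.542.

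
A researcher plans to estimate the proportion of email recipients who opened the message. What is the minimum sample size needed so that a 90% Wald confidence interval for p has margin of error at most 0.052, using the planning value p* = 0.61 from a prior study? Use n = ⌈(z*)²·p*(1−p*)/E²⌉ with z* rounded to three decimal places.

n = 239

The 90% critical value is z* = 1.645.
p*(1−p*) = 0.2379.
(z*)²·p*(1−p*)/E² = 2.706025·0.2379/0.002704 = 238.078.
Rounding up, n = 239.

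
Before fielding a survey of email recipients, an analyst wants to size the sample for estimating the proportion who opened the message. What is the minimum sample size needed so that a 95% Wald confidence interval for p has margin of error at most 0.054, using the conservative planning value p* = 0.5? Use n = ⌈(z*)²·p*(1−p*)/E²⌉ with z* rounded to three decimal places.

n = 330

The 95% critical value is z* = 1.960.
p*(1−p*) = 0.2500.
Required n before rounding: 3.841600 × 0.2500 / 0.054² = 329.355.
⌈329.355⌉ = 330.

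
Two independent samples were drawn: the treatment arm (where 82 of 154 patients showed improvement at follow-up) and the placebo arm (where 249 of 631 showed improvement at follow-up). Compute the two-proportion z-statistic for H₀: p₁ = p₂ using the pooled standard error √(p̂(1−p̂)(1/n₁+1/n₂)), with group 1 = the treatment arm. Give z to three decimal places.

z = 3.106

Sample proportions: p̂₁ = 82/154 = 0.53247 and p̂₂ = 249/631 = 0.39461.
Pooling: p̂ = 331/785 = 0.42166.
SE = √[p̂(1−p̂)(1/n₁+1/n₂)] = √[0.42166·0.57834·(1/154+1/631)] ≈ 0.044385.
z = (p̂₁ − p̂₂)/SE = (0.53247 − 0.39461)/0.044385 = 0.13786/0.044385 = 3.106.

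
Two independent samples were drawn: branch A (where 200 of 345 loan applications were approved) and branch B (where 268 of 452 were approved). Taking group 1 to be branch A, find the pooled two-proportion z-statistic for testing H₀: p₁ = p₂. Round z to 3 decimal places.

Sample proportions: p̂₁ = 200/345 = 0.57971 and p̂₂ = 268/452 = 0.59292.
Pooling: p̂ = 468/797 = 0.58720.
SE = √[p̂(1−p̂)(1/n₁+1/n₂)] = √[0.58720·0.41280·(1/345+1/452)] ≈ 0.035198.
z = (p̂₁ − p̂₂)/SE = (0.57971 − 0.59292)/0.035198 = -0.01321/0.035198 = -0.375.

z = -0.375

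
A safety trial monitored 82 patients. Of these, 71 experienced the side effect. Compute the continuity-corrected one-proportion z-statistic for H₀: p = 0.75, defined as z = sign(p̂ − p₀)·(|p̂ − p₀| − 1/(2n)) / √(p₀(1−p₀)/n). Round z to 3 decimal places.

With x = 71 successes in n = 82, p̂ = 0.86585. p̂ − p₀ = 0.115854.
1/(2n) = 0.006098.
Corrected numerator: |0.115854| − 0.006098 = 0.109756.
SE₀ = √(0.75·0.25/82) = 0.047818.
z = (+)0.109756/0.047818 = 2.295.

z = 2.295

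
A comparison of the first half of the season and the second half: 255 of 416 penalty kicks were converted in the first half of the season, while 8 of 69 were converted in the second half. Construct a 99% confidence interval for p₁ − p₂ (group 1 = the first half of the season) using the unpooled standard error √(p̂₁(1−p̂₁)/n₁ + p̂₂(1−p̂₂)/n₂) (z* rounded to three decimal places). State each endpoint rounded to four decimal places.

(0.3802, 0.6138)

p̂₁ = 0.61298, p̂₂ = 0.11594, so the observed difference is 0.49704.
Unpooled SE = √(p̂₁(1−p̂₁)/n₁ + p̂₂(1−p̂₂)/n₂) = √(0.000570277 + 0.001485500) = 0.045341.
For 99% confidence, z* = 2.576. Margin = 2.576·0.045341 = 0.11680.
Interval: 0.49704 ± 0.11680 → (0.3802, 0.6138).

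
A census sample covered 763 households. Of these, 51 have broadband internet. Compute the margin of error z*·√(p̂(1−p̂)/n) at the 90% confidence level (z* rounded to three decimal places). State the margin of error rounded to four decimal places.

The sample proportion is 51/763 = 0.06684.
SE(p̂) = √(0.06684·0.93316/763) = 0.009041.
z* = 1.645 at the 90% level.
So ME = 0.0149.

ME = 0.0149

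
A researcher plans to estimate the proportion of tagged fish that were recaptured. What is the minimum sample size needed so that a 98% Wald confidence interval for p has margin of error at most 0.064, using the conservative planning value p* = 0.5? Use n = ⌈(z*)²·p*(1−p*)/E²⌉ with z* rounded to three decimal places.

n = 331

z* = 2.326 at the 98% level.
p*(1−p*) = 0.50·0.50 = 0.2500.
Required n before rounding: 5.410276 × 0.2500 / 0.064² = 330.217.
⌈330.217⌉ = 331.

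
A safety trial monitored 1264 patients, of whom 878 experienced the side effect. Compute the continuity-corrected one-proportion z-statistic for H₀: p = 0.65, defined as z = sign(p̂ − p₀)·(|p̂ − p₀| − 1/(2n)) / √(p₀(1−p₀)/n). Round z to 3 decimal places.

z = 3.296

The sample proportion is 878/1264 = 0.69462. p̂ − p₀ = 0.044620.
Continuity correction 1/(2n) = 1/2528 = 0.000396.
Corrected numerator: |0.044620| − 0.000396 = 0.044224.
Null standard error: √(0.65·0.35/1264) = √0.000179984 = 0.013416.
z = +0.044224/0.013416 = 3.296.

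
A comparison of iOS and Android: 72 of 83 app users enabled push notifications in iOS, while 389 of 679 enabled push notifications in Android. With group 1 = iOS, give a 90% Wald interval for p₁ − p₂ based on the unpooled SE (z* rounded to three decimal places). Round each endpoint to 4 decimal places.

p̂₁ = 0.86747, p̂₂ = 0.57290, so the observed difference is 0.29457.
Unpooled SE = √(p̂₁(1−p̂₁)/n₁ + p̂₂(1−p̂₂)/n₂) = √(0.001385131 + 0.000360361) = 0.041779.
The 90% critical value is z* = 1.645. Margin = 1.645·0.041779 = 0.06873.
So the interval runs from 0.2258 to 0.3633.

(0.2258, 0.3633)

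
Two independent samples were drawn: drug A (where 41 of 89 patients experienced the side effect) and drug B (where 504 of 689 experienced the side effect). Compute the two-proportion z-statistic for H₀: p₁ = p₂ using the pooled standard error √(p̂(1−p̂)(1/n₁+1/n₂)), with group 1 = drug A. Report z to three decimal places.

p̂₁ = 41/89 = 0.46067, p̂₂ = 504/689 = 0.73149.
Pooling: p̂ = 545/778 = 0.70051.
SE = √[p̂(1−p̂)(1/n₁+1/n₂)] = √[0.70051·0.29949·(1/89+1/689)] ≈ 0.051592.
z = -0.27082/0.051592 = -5.249.

z = -5.249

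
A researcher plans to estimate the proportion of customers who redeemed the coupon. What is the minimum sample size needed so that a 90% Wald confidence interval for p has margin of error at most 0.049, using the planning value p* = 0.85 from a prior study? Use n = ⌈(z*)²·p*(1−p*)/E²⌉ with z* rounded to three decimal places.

n = 144

For 90% confidence, z* = 1.645.
p*(1−p*) = 0.1275.
(z*)²·p*(1−p*)/E² = 2.706025·0.1275/0.002401 = 143.698.
Rounding up, n = 144.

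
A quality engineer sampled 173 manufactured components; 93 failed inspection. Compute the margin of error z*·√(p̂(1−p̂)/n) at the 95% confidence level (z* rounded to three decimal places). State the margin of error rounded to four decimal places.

ME = 0.0743

p̂ = 93/173 = 0.53757.
Standard error of p̂: √(0.248588/173) = √0.001436927 = 0.037907.
For 95% confidence, z* = 1.960.
Margin of error = z*·SE = 1.960 × 0.037907 = 0.0743.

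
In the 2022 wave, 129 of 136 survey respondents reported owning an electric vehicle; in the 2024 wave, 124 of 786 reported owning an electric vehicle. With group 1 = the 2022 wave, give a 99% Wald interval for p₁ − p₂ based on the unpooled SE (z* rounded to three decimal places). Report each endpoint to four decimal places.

(0.7316, 0.8500)

p̂₁ = 0.94853, p̂₂ = 0.15776, so the observed difference is 0.79077.
SE = √(0.000358981 + 0.000169049) = √0.000528030 = 0.022979.
The 99% critical value is z* = 2.576. Margin of error = 0.05919.
CI: 0.79077 ± 0.05919 = (0.7316, 0.8500).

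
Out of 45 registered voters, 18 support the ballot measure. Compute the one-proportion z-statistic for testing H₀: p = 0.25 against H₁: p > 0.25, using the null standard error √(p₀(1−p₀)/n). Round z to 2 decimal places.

The sample proportion is 18/45 = 0.40000.
Null standard error: √(0.25·0.75/45) = √0.004166667 = 0.064550.
z = (p̂ − p₀)/SE = (0.40000 − 0.25)/0.064550 = 2.32.

z = 2.32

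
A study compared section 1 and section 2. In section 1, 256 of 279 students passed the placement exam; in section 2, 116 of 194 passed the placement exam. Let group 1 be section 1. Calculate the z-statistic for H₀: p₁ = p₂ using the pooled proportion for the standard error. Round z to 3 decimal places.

z = 8.343

Sample proportions: p̂₁ = 256/279 = 0.91756 and p̂₂ = 116/194 = 0.59794.
Pooling: p̂ = 372/473 = 0.78647.
SE = √[p̂(1−p̂)(1/n₁+1/n₂)] = √[0.78647·0.21353·(1/279+1/194)] ≈ 0.038309.
z = (p̂₁ − p̂₂)/SE = (0.91756 − 0.59794)/0.038309 = 0.31962/0.038309 = 8.343.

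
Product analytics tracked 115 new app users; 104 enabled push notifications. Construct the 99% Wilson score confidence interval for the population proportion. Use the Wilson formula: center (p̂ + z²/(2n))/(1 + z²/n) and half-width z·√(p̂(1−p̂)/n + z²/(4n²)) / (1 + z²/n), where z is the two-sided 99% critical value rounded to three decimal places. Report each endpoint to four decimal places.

(0.8101, 0.9544)

p̂ = 104/115 = 0.90435; z = 2.576, so z² = 6.635776.
Denominator 1 + z²/n = 1 + 6.635776/115 = 1.057702.
Center = (0.90435 + 0.028851)/1.057702 = 0.88229.
Radicand: p̂(1−p̂)/n + z²/(4n²) = 0.000752199 + 0.000125440 = 0.000877639.
Half-width = z·√(radicand)/denom = 2.576·0.029625/1.057702 = 0.07215.
Interval: 0.88229 ± 0.07215 → (0.8101, 0.9544).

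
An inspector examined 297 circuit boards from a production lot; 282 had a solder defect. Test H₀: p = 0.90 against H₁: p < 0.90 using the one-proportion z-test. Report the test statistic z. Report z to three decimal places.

z = 2.843

Sample proportion p̂ = 282/297 = 0.94949.
Under H₀, SE = √(p₀(1−p₀)/n) = √(0.90·0.10/297) = √0.000303030 = 0.017408.
z = (0.94949 − 0.90)/0.017408 = 0.04949/0.017408 = 2.843.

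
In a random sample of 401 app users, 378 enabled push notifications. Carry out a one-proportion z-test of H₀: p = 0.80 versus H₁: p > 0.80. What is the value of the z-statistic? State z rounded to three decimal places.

The sample proportion is 378/401 = 0.94264.
SE₀ = √(0.80·0.20/401) = 0.019975.
z = (0.94264 − 0.80)/0.019975 = 0.14264/0.019975 = 7.141.

z = 7.141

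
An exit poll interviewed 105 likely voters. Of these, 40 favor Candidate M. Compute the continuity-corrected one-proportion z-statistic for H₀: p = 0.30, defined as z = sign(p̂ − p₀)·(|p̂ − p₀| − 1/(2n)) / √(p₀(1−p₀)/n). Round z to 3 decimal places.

Sample proportion p̂ = 40/105 = 0.38095. p̂ − p₀ = 0.080952.
Continuity correction 1/(2n) = 1/210 = 0.004762.
Corrected numerator: |0.080952| − 0.004762 = 0.076190.
Null standard error: √(0.30·0.70/105) = √0.002000000 = 0.044721.
z = (+)0.076190/0.044721 = 1.704.

z = 1.704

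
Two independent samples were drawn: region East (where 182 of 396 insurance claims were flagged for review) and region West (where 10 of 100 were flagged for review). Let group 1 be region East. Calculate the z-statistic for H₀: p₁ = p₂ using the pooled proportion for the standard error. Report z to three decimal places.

z = 6.597

Sample proportions: p̂₁ = 182/396 = 0.45960 and p̂₂ = 10/100 = 0.10000.
Pooling: p̂ = 192/496 = 0.38710.
SE = √[p̂(1−p̂)(1/n₁+1/n₂)] = √[0.38710·0.61290·(1/396+1/100)] ≈ 0.054513.
z = 0.35960/0.054513 = 6.597.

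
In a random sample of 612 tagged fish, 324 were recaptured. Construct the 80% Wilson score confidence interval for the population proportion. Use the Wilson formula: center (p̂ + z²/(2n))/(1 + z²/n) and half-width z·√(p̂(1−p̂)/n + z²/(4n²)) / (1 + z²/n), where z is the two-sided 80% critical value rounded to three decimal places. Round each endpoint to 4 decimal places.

p̂ = 324/612 = 0.52941; z = 1.282, so z² = 1.643524.
1 + z²/n = 1.002685.
Center = (0.52941 + 0.001343)/1.002685 = 0.52933.
Radicand: p̂(1−p̂)/n + z²/(4n²) = 0.000407083 + 0.000001097 = 0.000408180.
Half-width = z·√(radicand)/denom = 1.282·0.020203/1.002685 = 0.02583.
CI: 0.52933 ± 0.02583 = (0.5035, 0.5552).

(0.5035, 0.5552)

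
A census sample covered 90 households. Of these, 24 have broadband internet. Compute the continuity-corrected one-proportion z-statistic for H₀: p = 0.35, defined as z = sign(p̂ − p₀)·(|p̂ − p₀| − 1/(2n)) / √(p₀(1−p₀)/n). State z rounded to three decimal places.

The sample proportion is 24/90 = 0.26667. p̂ − p₀ = -0.083333.
1/(2n) = 0.005556.
Corrected numerator: |-0.083333| − 0.005556 = 0.077777.
Under H₀, SE = √(p₀(1−p₀)/n) = √(0.35·0.65/90) = √0.002527778 = 0.050277.
z = −0.077777/0.050277 = -1.547.

z = -1.547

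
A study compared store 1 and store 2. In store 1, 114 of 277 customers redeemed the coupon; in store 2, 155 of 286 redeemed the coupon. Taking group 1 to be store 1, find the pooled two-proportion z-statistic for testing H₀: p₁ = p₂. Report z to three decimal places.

z = -3.097

p̂₁ = 114/277 = 0.41155, p̂₂ = 155/286 = 0.54196.
Pooling: p̂ = 269/563 = 0.47780.
Pooled SE = √[0.2495070·0.00710661] ≈ 0.042109.
z = (p̂₁ − p̂₂)/SE = (0.41155 − 0.54196)/0.042109 = -0.13041/0.042109 = -3.097.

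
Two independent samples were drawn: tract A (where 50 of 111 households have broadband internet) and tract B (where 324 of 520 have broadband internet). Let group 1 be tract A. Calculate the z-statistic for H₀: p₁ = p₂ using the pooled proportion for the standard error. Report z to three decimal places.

Sample proportions: p̂₁ = 50/111 = 0.45045 and p̂₂ = 324/520 = 0.62308.
Pooling: p̂ = 374/631 = 0.59271.
SE = √[p̂(1−p̂)(1/n₁+1/n₂)] = √[0.59271·0.40729·(1/111+1/520)] ≈ 0.051372.
z = -0.17263/0.051372 = -3.360.

z = -3.360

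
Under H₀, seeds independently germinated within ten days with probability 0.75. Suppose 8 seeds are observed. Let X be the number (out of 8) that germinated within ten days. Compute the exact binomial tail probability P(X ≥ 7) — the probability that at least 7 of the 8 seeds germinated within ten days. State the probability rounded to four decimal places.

P = 0.3671

X ~ Binomial(n=8, p=0.75).
P(X ≥ 7) = C(8,7)·0.75^7·0.25^1 + C(8,8)·0.75^8·0.25^0.
= 0.266968 + 0.100113 = 0.3671.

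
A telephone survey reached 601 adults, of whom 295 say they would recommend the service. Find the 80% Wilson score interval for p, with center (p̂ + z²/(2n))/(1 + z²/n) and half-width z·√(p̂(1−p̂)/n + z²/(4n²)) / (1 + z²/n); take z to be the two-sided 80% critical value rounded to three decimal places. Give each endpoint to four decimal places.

(0.4648, 0.5170)

p̂ = 295/601 = 0.49085; z = 1.282, so z² = 1.643524.
1 + z²/n = 1.002735.
Center = (0.49085 + 0.001367)/1.002735 = 0.49087.
Radicand: p̂(1−p̂)/n + z²/(4n²) = 0.000415834 + 0.000001138 = 0.000416972.
Half-width = z·√(radicand)/denom = 1.282·0.020420/1.002735 = 0.02611.
So the interval runs from 0.4648 to 0.5170.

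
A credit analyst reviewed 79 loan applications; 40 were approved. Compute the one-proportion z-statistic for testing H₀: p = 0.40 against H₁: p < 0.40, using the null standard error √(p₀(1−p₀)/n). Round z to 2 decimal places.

Sample proportion p̂ = 40/79 = 0.50633.
Null standard error: √(0.40·0.60/79) = √0.003037975 = 0.055118.
z = (0.50633 − 0.40)/0.055118 = 0.10633/0.055118 = 1.93.

z = 1.93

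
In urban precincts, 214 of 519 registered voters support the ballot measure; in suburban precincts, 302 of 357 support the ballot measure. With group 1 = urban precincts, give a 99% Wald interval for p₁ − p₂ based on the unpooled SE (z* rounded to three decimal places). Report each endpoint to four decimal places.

(-0.5079, -0.3593)

p̂₁ = 214/519 = 0.41233, p̂₂ = 302/357 = 0.84594; p̂₁ − p̂₂ = -0.43361.
Unpooled SE = √(p̂₁(1−p̂₁)/n₁ + p̂₂(1−p̂₂)/n₂) = √(0.000466887 + 0.000365061) = 0.028843.
For 99% confidence, z* = 2.576. Margin of error = 0.07430.
CI: -0.43361 ± 0.07430 = (-0.5079, -0.3593).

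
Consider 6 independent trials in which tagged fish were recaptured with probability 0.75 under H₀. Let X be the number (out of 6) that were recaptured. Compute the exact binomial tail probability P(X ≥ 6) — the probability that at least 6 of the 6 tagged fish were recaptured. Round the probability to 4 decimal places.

P = 0.1780

X ~ Binomial(n=6, p=0.75).
P(X ≥ 6) = C(6,6)·0.75^6·0.25^0.
= 0.177979 = 0.1780.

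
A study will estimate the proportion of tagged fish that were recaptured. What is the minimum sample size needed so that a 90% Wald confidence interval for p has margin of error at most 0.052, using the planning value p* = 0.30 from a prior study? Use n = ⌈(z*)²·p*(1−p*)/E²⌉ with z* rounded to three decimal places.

n = 211

The 90% critical value is z* = 1.645.
p*(1−p*) = 0.30·0.70 = 0.2100.
Required n before rounding: 2.706025 × 0.2100 / 0.052² = 210.157.
⌈210.157⌉ = 211.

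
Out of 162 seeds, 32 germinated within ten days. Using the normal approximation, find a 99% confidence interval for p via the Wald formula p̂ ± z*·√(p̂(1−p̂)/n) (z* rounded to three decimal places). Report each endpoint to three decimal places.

p̂ = 32/162 = 0.19753.
SE(p̂) = √(0.19753·0.80247/162) = 0.031281.
z* = 2.576 at the 99% level.
Margin of error: 2.576 × 0.031281 = 0.08058.
Interval: 0.19753 ± 0.08058 → (0.117, 0.278).

(0.117, 0.278)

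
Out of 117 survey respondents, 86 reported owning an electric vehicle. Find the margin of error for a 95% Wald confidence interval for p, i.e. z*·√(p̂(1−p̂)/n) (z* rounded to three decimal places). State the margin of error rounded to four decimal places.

ME = 0.0800

Sample proportion p̂ = 86/117 = 0.73504.
SE(p̂) = √(0.73504·0.26496/117) = 0.040799.
z* = 1.960 at the 95% level.
So ME = 0.0800.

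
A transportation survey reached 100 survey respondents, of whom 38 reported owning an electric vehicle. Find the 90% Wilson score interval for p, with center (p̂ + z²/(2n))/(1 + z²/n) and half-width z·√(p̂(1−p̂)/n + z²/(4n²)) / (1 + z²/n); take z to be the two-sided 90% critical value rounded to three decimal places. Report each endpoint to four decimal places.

p̂ = 38/100 = 0.38000; z = 1.645, so z² = 2.706025.
1 + z²/n = 1.027060.
Adjusted center: (0.38000 + z²/(2n))/1.027060 = 0.38316.
Radicand: p̂(1−p̂)/n + z²/(4n²) = 0.002356000 + 0.000067651 = 0.002423651.
Half-width = 1.645·√0.002423651/1.027060 = 0.07885.
So the interval runs from 0.3043 to 0.4620.

(0.3043, 0.4620)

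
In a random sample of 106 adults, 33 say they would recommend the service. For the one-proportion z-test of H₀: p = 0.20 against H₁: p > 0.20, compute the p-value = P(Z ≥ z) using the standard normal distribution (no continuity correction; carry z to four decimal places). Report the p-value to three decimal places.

The sample proportion is 33/106 = 0.31132.
Null standard error: √(0.20·0.80/106) = √0.001509434 = 0.038851.
z = (p̂ − p₀)/SE = (33/106 − 0.20)/0.038851 ≈ 2.8653.
p-value = P(Z ≥ z) with z = 2.8653 → 0.002.

p-value = 0.002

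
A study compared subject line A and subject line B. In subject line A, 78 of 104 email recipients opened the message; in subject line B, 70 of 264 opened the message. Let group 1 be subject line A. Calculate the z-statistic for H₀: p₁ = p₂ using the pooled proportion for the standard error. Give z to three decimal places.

p̂₁ = 78/104 = 0.75000, p̂₂ = 70/264 = 0.26515.
Pooling: p̂ = 148/368 = 0.40217.
Pooled SE = √[0.2404301·0.01340326] ≈ 0.056767.
z = (p̂₁ − p̂₂)/SE = (0.75000 − 0.26515)/0.056767 = 0.48485/0.056767 = 8.541.

z = 8.541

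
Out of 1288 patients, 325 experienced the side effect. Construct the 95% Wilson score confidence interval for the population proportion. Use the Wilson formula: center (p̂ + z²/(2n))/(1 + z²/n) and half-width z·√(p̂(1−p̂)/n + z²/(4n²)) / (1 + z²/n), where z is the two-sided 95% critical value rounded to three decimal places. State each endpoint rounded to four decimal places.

p̂ = 325/1288 = 0.25233; z = 1.960, so z² = 3.841600.
1 + z²/n = 1.002983.
Adjusted center: (0.25233 + z²/(2n))/1.002983 = 0.25307.
Radicand: p̂(1−p̂)/n + z²/(4n²) = 0.000146475 + 0.000000579 = 0.000147054.
Half-width = 1.960·√0.000147054/1.002983 = 0.02370.
So the interval runs from 0.2294 to 0.2768.

(0.2294, 0.2768)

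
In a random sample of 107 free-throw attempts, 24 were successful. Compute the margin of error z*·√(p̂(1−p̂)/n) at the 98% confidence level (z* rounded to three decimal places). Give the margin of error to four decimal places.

p̂ = 24/107 = 0.22430.
Standard error of p̂: √(0.173989/107) = √0.001626065 = 0.040325.
The 98% critical value is z* = 2.326.
So ME = 0.0938.

ME = 0.0938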